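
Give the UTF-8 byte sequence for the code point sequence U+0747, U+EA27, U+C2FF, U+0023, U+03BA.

DD 87 EE A8 A7 EC 8B BF 23 CE BA

U+0747: 2-byte form → DD 87.
U+EA27: 3-byte form → EE A8 A7.
U+C2FF: 3-byte form → EC 8B BF.
U+0023: 1-byte form → 23.
U+03BA: 2-byte form → CE BA.
Concatenated (11 bytes): DD 87 EE A8 A7 EC 8B BF 23 CE BA.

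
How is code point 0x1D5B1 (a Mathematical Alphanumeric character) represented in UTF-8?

F0 9D 96 B1

U+1D5B1 = 0x1D5B1 = 120241 decimal. In range U+10000–U+10FFFF → 4-byte form: 11110xxx 10xxxxxx 10xxxxxx 10xxxxxx.
Binary (21 bits): 000011101010110110001.
Split 3+6+6+6: 000 | 011101 | 010110 | 110001.
Byte 1: 11110000 = 0xF0.
Byte 2: 10011101 = 0x9D.
Byte 3: 10010110 = 0x96.
Byte 4: 10110001 = 0xB1.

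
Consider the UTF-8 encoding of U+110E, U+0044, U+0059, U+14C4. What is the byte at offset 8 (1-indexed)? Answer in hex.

0x84

1-indexed offset 8 is 0-indexed offset 7.
U+110E → 3-byte form E1 84 8E at offsets 0–2.
U+0044 → 1-byte form 44 at offsets 3–3.
U+0059 → 1-byte form 59 at offsets 4–4.
U+14C4 → 3-byte form E1 93 84 at offsets 5–7.
Offset 7 falls in char 4's range; it's byte 3 of E1 93 84 = 0x84.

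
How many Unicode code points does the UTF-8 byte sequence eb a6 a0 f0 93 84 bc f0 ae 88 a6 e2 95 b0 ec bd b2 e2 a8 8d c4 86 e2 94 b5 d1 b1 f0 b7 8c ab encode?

Byte at offset 0: 0xEB = 11101011 → 3-byte char (#1). Advance 3.
Byte at offset 3: 0xF0 = 11110000 → 4-byte char (#2). Advance 4.
Byte at offset 7: 0xF0 = 11110000 → 4-byte char (#3). Advance 4.
Byte at offset 11: 0xE2 = 11100010 → 3-byte char (#4). Advance 3.
Byte at offset 14: 0xEC = 11101100 → 3-byte char (#5). Advance 3.
Byte at offset 17: 0xE2 = 11100010 → 3-byte char (#6). Advance 3.
Byte at offset 20: 0xC4 = 11000100 → 2-byte char (#7). Advance 2.
Byte at offset 22: 0xE2 = 11100010 → 3-byte char (#8). Advance 3.
Byte at offset 25: 0xD1 = 11010001 → 2-byte char (#9). Advance 2.
Byte at offset 27: 0xF0 = 11110000 → 4-byte char (#10). Advance 4.
Reached end at offset 31 after 10 code points.

10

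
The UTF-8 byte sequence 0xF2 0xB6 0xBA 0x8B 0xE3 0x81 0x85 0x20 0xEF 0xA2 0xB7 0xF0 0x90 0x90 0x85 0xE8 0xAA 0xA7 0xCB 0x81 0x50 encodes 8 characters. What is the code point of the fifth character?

U+10405

Offset 0: leading byte 0xF2 = 11110010 → 4-byte char #1 = F2 B6 BA 8B.
Offset 4: leading byte 0xE3 = 11100011 → 3-byte char #2 = E3 81 85.
Offset 7: leading byte 0x20 = 00100000 → 1-byte char #3 = 20.
Offset 8: leading byte 0xEF = 11101111 → 3-byte char #4 = EF A2 B7.
Offset 11: leading byte 0xF0 = 11110000 → 4-byte char #5 = F0 90 90 85.
Leading byte 0xF0 = 11110000 matches 11110xxx → 4-byte sequence.
Byte 1: 0xF0 = 11110000, payload 000 (3 bits).
Byte 2: 0x90 = 10010000 (10xxxxxx ✓), payload 010000.
Byte 3: 0x90 = 10010000 (10xxxxxx ✓), payload 010000.
Byte 4: 0x85 = 10000101 (10xxxxxx ✓), payload 000101.
Concatenate: 000010000010000000101 = 0x10405 (21 bits → U+10405).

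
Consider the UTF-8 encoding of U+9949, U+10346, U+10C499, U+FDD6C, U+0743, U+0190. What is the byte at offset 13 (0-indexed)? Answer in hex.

0xB5

U+9949 → 3-byte form E9 A5 89 at offsets 0–2.
U+10346 → 4-byte form F0 90 8D 86 at offsets 3–6.
U+10C499 → 4-byte form F4 8C 92 99 at offsets 7–10.
U+FDD6C → 4-byte form F3 BD B5 AC at offsets 11–14.
Offset 13 falls in char 4's range; it's byte 3 of F3 BD B5 AC = 0xB5.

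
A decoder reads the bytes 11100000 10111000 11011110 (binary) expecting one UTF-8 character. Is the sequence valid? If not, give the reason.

Leading byte 0xE0 = 11100000 → 3-byte form.
Byte 3 is 0xDE = 11011110, which is not 10xxxxxx — expected a continuation byte.

invalid (non-continuation byte where continuation expected)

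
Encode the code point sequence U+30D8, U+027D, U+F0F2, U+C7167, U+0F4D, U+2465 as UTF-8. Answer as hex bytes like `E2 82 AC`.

U+30D8: 3-byte form → E3 83 98.
U+027D: 2-byte form → C9 BD.
U+F0F2: 3-byte form → EF 83 B2.
U+C7167: 4-byte form → F3 87 85 A7.
U+0F4D: 3-byte form → E0 BD 8D.
U+2465: 3-byte form → E2 91 A5.
Concatenated (18 bytes): E3 83 98 C9 BD EF 83 B2 F3 87 85 A7 E0 BD 8D E2 91 A5.

E3 83 98 C9 BD EF 83 B2 F3 87 85 A7 E0 BD 8D E2 91 A5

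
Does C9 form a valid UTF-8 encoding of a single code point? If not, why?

invalid (sequence truncated)

Leading byte 0xC9 = 11001001 → 2-byte form, but only 1 byte is present.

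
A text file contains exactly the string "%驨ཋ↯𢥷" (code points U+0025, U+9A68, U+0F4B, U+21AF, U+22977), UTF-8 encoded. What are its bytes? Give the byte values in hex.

U+0025: 1-byte form → 25.
U+9A68: 3-byte form → E9 A9 A8.
U+0F4B: 3-byte form → E0 BD 8B.
U+21AF: 3-byte form → E2 86 AF.
U+22977: 4-byte form → F0 A2 A5 B7.
Concatenated (14 bytes): 25 E9 A9 A8 E0 BD 8B E2 86 AF F0 A2 A5 B7.

25 E9 A9 A8 E0 BD 8B E2 86 AF F0 A2 A5 B7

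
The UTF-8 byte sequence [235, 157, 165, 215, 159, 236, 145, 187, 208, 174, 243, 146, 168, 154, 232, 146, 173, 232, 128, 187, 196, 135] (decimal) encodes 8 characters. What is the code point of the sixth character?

U+84AD

Offset 0: leading byte 0xEB = 11101011 → 3-byte char #1 = EB 9D A5.
Offset 3: leading byte 0xD7 = 11010111 → 2-byte char #2 = D7 9F.
Offset 5: leading byte 0xEC = 11101100 → 3-byte char #3 = EC 91 BB.
Offset 8: leading byte 0xD0 = 11010000 → 2-byte char #4 = D0 AE.
Offset 10: leading byte 0xF3 = 11110011 → 4-byte char #5 = F3 92 A8 9A.
Offset 14: leading byte 0xE8 = 11101000 → 3-byte char #6 = E8 92 AD.
Leading byte 0xE8 = 11101000 matches 1110xxxx → 3-byte sequence.
Byte 1: 0xE8 = 11101000, payload 1000 (4 bits).
Byte 2: 0x92 = 10010010 (10xxxxxx ✓), payload 010010.
Byte 3: 0xAD = 10101101 (10xxxxxx ✓), payload 101101.
Concatenate: 1000010010101101 = 0x84AD (16 bits → U+84AD).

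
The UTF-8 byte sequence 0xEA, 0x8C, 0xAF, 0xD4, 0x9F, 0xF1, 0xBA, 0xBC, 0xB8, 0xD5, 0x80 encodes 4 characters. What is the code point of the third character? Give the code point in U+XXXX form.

Offset 0: leading byte 0xEA = 11101010 → 3-byte char #1 = EA 8C AF.
Offset 3: leading byte 0xD4 = 11010100 → 2-byte char #2 = D4 9F.
Offset 5: leading byte 0xF1 = 11110001 → 4-byte char #3 = F1 BA BC B8.
Leading byte 0xF1 = 11110001 matches 11110xxx → 4-byte sequence.
Byte 1: 0xF1 = 11110001, payload 001 (3 bits).
Byte 2: 0xBA = 10111010 (10xxxxxx ✓), payload 111010.
Byte 3: 0xBC = 10111100 (10xxxxxx ✓), payload 111100.
Byte 4: 0xB8 = 10111000 (10xxxxxx ✓), payload 111000.
Concatenate: 001111010111100111000 = 0x7AF38 (21 bits → U+7AF38).

U+7AF38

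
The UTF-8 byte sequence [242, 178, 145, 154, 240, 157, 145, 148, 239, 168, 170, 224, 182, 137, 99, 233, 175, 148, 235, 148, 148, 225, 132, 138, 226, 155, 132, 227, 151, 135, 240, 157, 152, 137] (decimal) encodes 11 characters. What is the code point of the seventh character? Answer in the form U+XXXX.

Offset 0: leading byte 0xF2 = 11110010 → 4-byte char #1 = F2 B2 91 9A.
Offset 4: leading byte 0xF0 = 11110000 → 4-byte char #2 = F0 9D 91 94.
Offset 8: leading byte 0xEF = 11101111 → 3-byte char #3 = EF A8 AA.
Offset 11: leading byte 0xE0 = 11100000 → 3-byte char #4 = E0 B6 89.
Offset 14: leading byte 0x63 = 01100011 → 1-byte char #5 = 63.
Offset 15: leading byte 0xE9 = 11101001 → 3-byte char #6 = E9 AF 94.
Offset 18: leading byte 0xEB = 11101011 → 3-byte char #7 = EB 94 94.
Leading byte 0xEB = 11101011 matches 1110xxxx → 3-byte sequence.
Byte 1: 0xEB = 11101011, payload 1011 (4 bits).
Byte 2: 0x94 = 10010100 (10xxxxxx ✓), payload 010100.
Byte 3: 0x94 = 10010100 (10xxxxxx ✓), payload 010100.
Concatenate: 1011010100010100 = 0xB514 (16 bits → U+B514).

U+B514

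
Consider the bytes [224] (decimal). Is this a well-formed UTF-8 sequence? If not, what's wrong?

Leading byte 0xE0 = 11100000 → 3-byte form, but only 1 byte is present.

invalid (sequence truncated)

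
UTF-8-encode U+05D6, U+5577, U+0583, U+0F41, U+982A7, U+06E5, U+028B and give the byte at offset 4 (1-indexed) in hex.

0x95

1-indexed offset 4 is 0-indexed offset 3.
U+05D6 → 2-byte form D7 96 at offsets 0–1.
U+5577 → 3-byte form E5 95 B7 at offsets 2–4.
Offset 3 falls in char 2's range; it's byte 2 of E5 95 B7 = 0x95.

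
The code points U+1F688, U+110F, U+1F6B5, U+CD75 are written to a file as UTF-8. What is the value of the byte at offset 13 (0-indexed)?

U+1F688 → 4-byte form F0 9F 9A 88 at offsets 0–3.
U+110F → 3-byte form E1 84 8F at offsets 4–6.
U+1F6B5 → 4-byte form F0 9F 9A B5 at offsets 7–10.
U+CD75 → 3-byte form EC B5 B5 at offsets 11–13.
Offset 13 falls in char 4's range; it's byte 3 of EC B5 B5 = 0xB5.

0xB5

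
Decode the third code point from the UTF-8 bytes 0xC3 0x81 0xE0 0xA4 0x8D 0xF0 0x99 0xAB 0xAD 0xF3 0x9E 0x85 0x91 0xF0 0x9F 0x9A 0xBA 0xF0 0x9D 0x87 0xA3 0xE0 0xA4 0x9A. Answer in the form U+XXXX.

Offset 0: leading byte 0xC3 = 11000011 → 2-byte char #1 = C3 81.
Offset 2: leading byte 0xE0 = 11100000 → 3-byte char #2 = E0 A4 8D.
Offset 5: leading byte 0xF0 = 11110000 → 4-byte char #3 = F0 99 AB AD.
Leading byte 0xF0 = 11110000 matches 11110xxx → 4-byte sequence.
Byte 1: 0xF0 = 11110000, payload 000 (3 bits).
Byte 2: 0x99 = 10011001 (10xxxxxx ✓), payload 011001.
Byte 3: 0xAB = 10101011 (10xxxxxx ✓), payload 101011.
Byte 4: 0xAD = 10101101 (10xxxxxx ✓), payload 101101.
Concatenate: 000011001101011101101 = 0x19AED (21 bits → U+19AED).

U+19AED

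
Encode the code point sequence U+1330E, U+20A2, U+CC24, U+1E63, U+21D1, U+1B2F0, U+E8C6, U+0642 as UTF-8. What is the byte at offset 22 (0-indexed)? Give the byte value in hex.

0x86

U+1330E → 4-byte form F0 93 8C 8E at offsets 0–3.
U+20A2 → 3-byte form E2 82 A2 at offsets 4–6.
U+CC24 → 3-byte form EC B0 A4 at offsets 7–9.
U+1E63 → 3-byte form E1 B9 A3 at offsets 10–12.
U+21D1 → 3-byte form E2 87 91 at offsets 13–15.
U+1B2F0 → 4-byte form F0 9B 8B B0 at offsets 16–19.
U+E8C6 → 3-byte form EE A3 86 at offsets 20–22.
Offset 22 falls in char 7's range; it's byte 3 of EE A3 86 = 0x86.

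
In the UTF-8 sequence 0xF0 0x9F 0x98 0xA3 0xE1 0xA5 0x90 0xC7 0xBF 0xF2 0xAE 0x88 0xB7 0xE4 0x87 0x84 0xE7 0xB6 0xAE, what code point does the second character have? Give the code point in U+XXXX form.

U+1950

Offset 0: leading byte 0xF0 = 11110000 → 4-byte char #1 = F0 9F 98 A3.
Offset 4: leading byte 0xE1 = 11100001 → 3-byte char #2 = E1 A5 90.
Leading byte 0xE1 = 11100001 matches 1110xxxx → 3-byte sequence.
Byte 1: 0xE1 = 11100001, payload 0001 (4 bits).
Byte 2: 0xA5 = 10100101 (10xxxxxx ✓), payload 100101.
Byte 3: 0x90 = 10010000 (10xxxxxx ✓), payload 010000.
Concatenate: 0001100101010000 = 0x1950 (16 bits → U+1950).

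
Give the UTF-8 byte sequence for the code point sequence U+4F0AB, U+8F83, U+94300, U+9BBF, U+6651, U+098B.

U+4F0AB: 4-byte form → F1 8F 82 AB.
U+8F83: 3-byte form → E8 BE 83.
U+94300: 4-byte form → F2 94 8C 80.
U+9BBF: 3-byte form → E9 AE BF.
U+6651: 3-byte form → E6 99 91.
U+098B: 3-byte form → E0 A6 8B.
Concatenated (20 bytes): F1 8F 82 AB E8 BE 83 F2 94 8C 80 E9 AE BF E6 99 91 E0 A6 8B.

F1 8F 82 AB E8 BE 83 F2 94 8C 80 E9 AE BF E6 99 91 E0 A6 8B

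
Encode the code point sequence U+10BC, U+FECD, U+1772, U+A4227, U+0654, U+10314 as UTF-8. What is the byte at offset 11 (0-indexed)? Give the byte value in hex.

U+10BC → 3-byte form E1 82 BC at offsets 0–2.
U+FECD → 3-byte form EF BB 8D at offsets 3–5.
U+1772 → 3-byte form E1 9D B2 at offsets 6–8.
U+A4227 → 4-byte form F2 A4 88 A7 at offsets 9–12.
Offset 11 falls in char 4's range; it's byte 3 of F2 A4 88 A7 = 0x88.

0x88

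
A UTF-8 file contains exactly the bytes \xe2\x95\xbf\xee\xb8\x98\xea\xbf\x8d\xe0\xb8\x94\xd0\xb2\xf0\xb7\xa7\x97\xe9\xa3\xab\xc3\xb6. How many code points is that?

Byte at offset 0: 0xE2 = 11100010 → 3-byte char (#1). Advance 3.
Byte at offset 3: 0xEE = 11101110 → 3-byte char (#2). Advance 3.
Byte at offset 6: 0xEA = 11101010 → 3-byte char (#3). Advance 3.
Byte at offset 9: 0xE0 = 11100000 → 3-byte char (#4). Advance 3.
Byte at offset 12: 0xD0 = 11010000 → 2-byte char (#5). Advance 2.
Byte at offset 14: 0xF0 = 11110000 → 4-byte char (#6). Advance 4.
Byte at offset 18: 0xE9 = 11101001 → 3-byte char (#7). Advance 3.
Byte at offset 21: 0xC3 = 11000011 → 2-byte char (#8). Advance 2.
Reached end at offset 23 after 8 code points.

8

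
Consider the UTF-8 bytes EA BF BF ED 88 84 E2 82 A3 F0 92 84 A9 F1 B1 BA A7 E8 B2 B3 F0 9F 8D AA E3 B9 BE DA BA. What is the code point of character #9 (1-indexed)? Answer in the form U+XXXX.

U+06BA

Offset 0: leading byte 0xEA = 11101010 → 3-byte char #1 = EA BF BF.
Offset 3: leading byte 0xED = 11101101 → 3-byte char #2 = ED 88 84.
Offset 6: leading byte 0xE2 = 11100010 → 3-byte char #3 = E2 82 A3.
Offset 9: leading byte 0xF0 = 11110000 → 4-byte char #4 = F0 92 84 A9.
Offset 13: leading byte 0xF1 = 11110001 → 4-byte char #5 = F1 B1 BA A7.
Offset 17: leading byte 0xE8 = 11101000 → 3-byte char #6 = E8 B2 B3.
Offset 20: leading byte 0xF0 = 11110000 → 4-byte char #7 = F0 9F 8D AA.
Offset 24: leading byte 0xE3 = 11100011 → 3-byte char #8 = E3 B9 BE.
Offset 27: leading byte 0xDA = 11011010 → 2-byte char #9 = DA BA.
Leading byte 0xDA = 11011010 matches 110xxxxx → 2-byte sequence.
Byte 1: 0xDA = 11011010, payload 11010 (5 bits).
Byte 2: 0xBA = 10111010 (10xxxxxx ✓), payload 111010.
Concatenate: 11010111010 = 0x6BA (11 bits → U+06BA).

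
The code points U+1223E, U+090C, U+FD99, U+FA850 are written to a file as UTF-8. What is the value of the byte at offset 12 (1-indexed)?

0xBA

1-indexed offset 12 is 0-indexed offset 11.
U+1223E → 4-byte form F0 92 88 BE at offsets 0–3.
U+090C → 3-byte form E0 A4 8C at offsets 4–6.
U+FD99 → 3-byte form EF B6 99 at offsets 7–9.
U+FA850 → 4-byte form F3 BA A1 90 at offsets 10–13.
Offset 11 falls in char 4's range; it's byte 2 of F3 BA A1 90 = 0xBA.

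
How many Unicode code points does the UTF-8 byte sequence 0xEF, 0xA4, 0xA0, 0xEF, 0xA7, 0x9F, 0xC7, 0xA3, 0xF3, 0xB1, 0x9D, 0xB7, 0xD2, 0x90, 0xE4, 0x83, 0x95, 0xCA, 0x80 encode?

7

Byte at offset 0: 0xEF = 11101111 → 3-byte char (#1). Advance 3.
Byte at offset 3: 0xEF = 11101111 → 3-byte char (#2). Advance 3.
Byte at offset 6: 0xC7 = 11000111 → 2-byte char (#3). Advance 2.
Byte at offset 8: 0xF3 = 11110011 → 4-byte char (#4). Advance 4.
Byte at offset 12: 0xD2 = 11010010 → 2-byte char (#5). Advance 2.
Byte at offset 14: 0xE4 = 11100100 → 3-byte char (#6). Advance 3.
Byte at offset 17: 0xCA = 11001010 → 2-byte char (#7). Advance 2.
Reached end at offset 19 after 7 code points.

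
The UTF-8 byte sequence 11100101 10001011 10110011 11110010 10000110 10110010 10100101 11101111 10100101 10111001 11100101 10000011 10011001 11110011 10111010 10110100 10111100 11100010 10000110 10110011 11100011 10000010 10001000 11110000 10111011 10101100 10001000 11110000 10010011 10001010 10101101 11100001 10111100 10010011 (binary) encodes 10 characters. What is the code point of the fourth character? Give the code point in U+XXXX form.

U+50D9

Offset 0: leading byte 0xE5 = 11100101 → 3-byte char #1 = E5 8B B3.
Offset 3: leading byte 0xF2 = 11110010 → 4-byte char #2 = F2 86 B2 A5.
Offset 7: leading byte 0xEF = 11101111 → 3-byte char #3 = EF A5 B9.
Offset 10: leading byte 0xE5 = 11100101 → 3-byte char #4 = E5 83 99.
Leading byte 0xE5 = 11100101 matches 1110xxxx → 3-byte sequence.
Byte 1: 0xE5 = 11100101, payload 0101 (4 bits).
Byte 2: 0x83 = 10000011 (10xxxxxx ✓), payload 000011.
Byte 3: 0x99 = 10011001 (10xxxxxx ✓), payload 011001.
Concatenate: 0101000011011001 = 0x50D9 (16 bits → U+50D9).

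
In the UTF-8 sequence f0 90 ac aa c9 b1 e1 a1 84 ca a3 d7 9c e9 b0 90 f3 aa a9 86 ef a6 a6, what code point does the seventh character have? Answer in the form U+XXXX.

Offset 0: leading byte 0xF0 = 11110000 → 4-byte char #1 = F0 90 AC AA.
Offset 4: leading byte 0xC9 = 11001001 → 2-byte char #2 = C9 B1.
Offset 6: leading byte 0xE1 = 11100001 → 3-byte char #3 = E1 A1 84.
Offset 9: leading byte 0xCA = 11001010 → 2-byte char #4 = CA A3.
Offset 11: leading byte 0xD7 = 11010111 → 2-byte char #5 = D7 9C.
Offset 13: leading byte 0xE9 = 11101001 → 3-byte char #6 = E9 B0 90.
Offset 16: leading byte 0xF3 = 11110011 → 4-byte char #7 = F3 AA A9 86.
Leading byte 0xF3 = 11110011 matches 11110xxx → 4-byte sequence.
Byte 1: 0xF3 = 11110011, payload 011 (3 bits).
Byte 2: 0xAA = 10101010 (10xxxxxx ✓), payload 101010.
Byte 3: 0xA9 = 10101001 (10xxxxxx ✓), payload 101001.
Byte 4: 0x86 = 10000110 (10xxxxxx ✓), payload 000110.
Concatenate: 011101010101001000110 = 0xEAA46 (21 bits → U+EAA46).

U+EAA46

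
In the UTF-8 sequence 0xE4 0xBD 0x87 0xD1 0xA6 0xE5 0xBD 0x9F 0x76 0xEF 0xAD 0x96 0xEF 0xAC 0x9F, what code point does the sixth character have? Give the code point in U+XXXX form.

U+FB1F

Offset 0: leading byte 0xE4 = 11100100 → 3-byte char #1 = E4 BD 87.
Offset 3: leading byte 0xD1 = 11010001 → 2-byte char #2 = D1 A6.
Offset 5: leading byte 0xE5 = 11100101 → 3-byte char #3 = E5 BD 9F.
Offset 8: leading byte 0x76 = 01110110 → 1-byte char #4 = 76.
Offset 9: leading byte 0xEF = 11101111 → 3-byte char #5 = EF AD 96.
Offset 12: leading byte 0xEF = 11101111 → 3-byte char #6 = EF AC 9F.
Leading byte 0xEF = 11101111 matches 1110xxxx → 3-byte sequence.
Byte 1: 0xEF = 11101111, payload 1111 (4 bits).
Byte 2: 0xAC = 10101100 (10xxxxxx ✓), payload 101100.
Byte 3: 0x9F = 10011111 (10xxxxxx ✓), payload 011111.
Concatenate: 1111101100011111 = 0xFB1F (16 bits → U+FB1F).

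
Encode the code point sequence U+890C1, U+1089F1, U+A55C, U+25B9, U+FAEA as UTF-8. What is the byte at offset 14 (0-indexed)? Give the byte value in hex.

0xEF

U+890C1 → 4-byte form F2 89 83 81 at offsets 0–3.
U+1089F1 → 4-byte form F4 88 A7 B1 at offsets 4–7.
U+A55C → 3-byte form EA 95 9C at offsets 8–10.
U+25B9 → 3-byte form E2 96 B9 at offsets 11–13.
U+FAEA → 3-byte form EF AB AA at offsets 14–16.
Offset 14 falls in char 5's range; it's byte 1 of EF AB AA = 0xEF.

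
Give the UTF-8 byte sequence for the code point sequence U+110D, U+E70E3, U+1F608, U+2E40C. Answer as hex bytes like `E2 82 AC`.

U+110D: 3-byte form → E1 84 8D.
U+E70E3: 4-byte form → F3 A7 83 A3.
U+1F608: 4-byte form → F0 9F 98 88.
U+2E40C: 4-byte form → F0 AE 90 8C.
Concatenated (15 bytes): E1 84 8D F3 A7 83 A3 F0 9F 98 88 F0 AE 90 8C.

E1 84 8D F3 A7 83 A3 F0 9F 98 88 F0 AE 90 8C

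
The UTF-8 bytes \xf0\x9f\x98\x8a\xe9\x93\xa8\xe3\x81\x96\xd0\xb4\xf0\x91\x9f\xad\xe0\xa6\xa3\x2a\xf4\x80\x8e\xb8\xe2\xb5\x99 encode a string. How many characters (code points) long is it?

Byte at offset 0: 0xF0 = 11110000 → 4-byte char (#1). Advance 4.
Byte at offset 4: 0xE9 = 11101001 → 3-byte char (#2). Advance 3.
Byte at offset 7: 0xE3 = 11100011 → 3-byte char (#3). Advance 3.
Byte at offset 10: 0xD0 = 11010000 → 2-byte char (#4). Advance 2.
Byte at offset 12: 0xF0 = 11110000 → 4-byte char (#5). Advance 4.
Byte at offset 16: 0xE0 = 11100000 → 3-byte char (#6). Advance 3.
Byte at offset 19: 0x2A = 00101010 → 1-byte char (#7). Advance 1.
Byte at offset 20: 0xF4 = 11110100 → 4-byte char (#8). Advance 4.
Byte at offset 24: 0xE2 = 11100010 → 3-byte char (#9). Advance 3.
Reached end at offset 27 after 9 code points.

9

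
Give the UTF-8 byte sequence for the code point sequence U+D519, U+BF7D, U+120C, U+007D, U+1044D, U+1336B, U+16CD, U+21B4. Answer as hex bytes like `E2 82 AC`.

ED 94 99 EB BD BD E1 88 8C 7D F0 90 91 8D F0 93 8D AB E1 9B 8D E2 86 B4

U+D519: 3-byte form → ED 94 99.
U+BF7D: 3-byte form → EB BD BD.
U+120C: 3-byte form → E1 88 8C.
U+007D: 1-byte form → 7D.
U+1044D: 4-byte form → F0 90 91 8D.
U+1336B: 4-byte form → F0 93 8D AB.
U+16CD: 3-byte form → E1 9B 8D.
U+21B4: 3-byte form → E2 86 B4.
Concatenated (24 bytes): ED 94 99 EB BD BD E1 88 8C 7D F0 90 91 8D F0 93 8D AB E1 9B 8D E2 86 B4.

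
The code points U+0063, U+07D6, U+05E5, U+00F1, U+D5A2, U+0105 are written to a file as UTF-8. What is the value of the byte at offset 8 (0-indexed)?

0x96

U+0063 → 1-byte form 63 at offsets 0–0.
U+07D6 → 2-byte form DF 96 at offsets 1–2.
U+05E5 → 2-byte form D7 A5 at offsets 3–4.
U+00F1 → 2-byte form C3 B1 at offsets 5–6.
U+D5A2 → 3-byte form ED 96 A2 at offsets 7–9.
Offset 8 falls in char 5's range; it's byte 2 of ED 96 A2 = 0x96.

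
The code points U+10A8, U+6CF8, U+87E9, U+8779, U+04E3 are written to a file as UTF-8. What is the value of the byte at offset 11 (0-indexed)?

0xB9

U+10A8 → 3-byte form E1 82 A8 at offsets 0–2.
U+6CF8 → 3-byte form E6 B3 B8 at offsets 3–5.
U+87E9 → 3-byte form E8 9F A9 at offsets 6–8.
U+8779 → 3-byte form E8 9D B9 at offsets 9–11.
Offset 11 falls in char 4's range; it's byte 3 of E8 9D B9 = 0xB9.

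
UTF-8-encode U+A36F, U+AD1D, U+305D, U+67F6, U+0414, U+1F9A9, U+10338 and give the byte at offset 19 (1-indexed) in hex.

0xF0

1-indexed offset 19 is 0-indexed offset 18.
U+A36F → 3-byte form EA 8D AF at offsets 0–2.
U+AD1D → 3-byte form EA B4 9D at offsets 3–5.
U+305D → 3-byte form E3 81 9D at offsets 6–8.
U+67F6 → 3-byte form E6 9F B6 at offsets 9–11.
U+0414 → 2-byte form D0 94 at offsets 12–13.
U+1F9A9 → 4-byte form F0 9F A6 A9 at offsets 14–17.
U+10338 → 4-byte form F0 90 8C B8 at offsets 18–21.
Offset 18 falls in char 7's range; it's byte 1 of F0 90 8C B8 = 0xF0.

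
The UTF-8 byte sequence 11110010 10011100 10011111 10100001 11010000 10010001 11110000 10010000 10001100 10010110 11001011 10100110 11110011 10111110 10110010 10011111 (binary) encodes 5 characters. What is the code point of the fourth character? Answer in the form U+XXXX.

Offset 0: leading byte 0xF2 = 11110010 → 4-byte char #1 = F2 9C 9F A1.
Offset 4: leading byte 0xD0 = 11010000 → 2-byte char #2 = D0 91.
Offset 6: leading byte 0xF0 = 11110000 → 4-byte char #3 = F0 90 8C 96.
Offset 10: leading byte 0xCB = 11001011 → 2-byte char #4 = CB A6.
Leading byte 0xCB = 11001011 matches 110xxxxx → 2-byte sequence.
Byte 1: 0xCB = 11001011, payload 01011 (5 bits).
Byte 2: 0xA6 = 10100110 (10xxxxxx ✓), payload 100110.
Concatenate: 01011100110 = 0x2E6 (11 bits → U+02E6).

U+02E6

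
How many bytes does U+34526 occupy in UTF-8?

4

U+34526 = 0x34526. UTF-8 uses 1 byte below 0x80, 2 below 0x800, 3 below 0x10000, 4 up to 0x10FFFF. 0x34526 is in U+10000–U+10FFFF → 4 bytes.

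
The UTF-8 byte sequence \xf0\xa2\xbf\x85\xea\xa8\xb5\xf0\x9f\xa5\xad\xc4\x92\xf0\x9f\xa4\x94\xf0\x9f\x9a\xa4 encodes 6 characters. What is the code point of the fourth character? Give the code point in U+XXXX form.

U+0112

Offset 0: leading byte 0xF0 = 11110000 → 4-byte char #1 = F0 A2 BF 85.
Offset 4: leading byte 0xEA = 11101010 → 3-byte char #2 = EA A8 B5.
Offset 7: leading byte 0xF0 = 11110000 → 4-byte char #3 = F0 9F A5 AD.
Offset 11: leading byte 0xC4 = 11000100 → 2-byte char #4 = C4 92.
Leading byte 0xC4 = 11000100 matches 110xxxxx → 2-byte sequence.
Byte 1: 0xC4 = 11000100, payload 00100 (5 bits).
Byte 2: 0x92 = 10010010 (10xxxxxx ✓), payload 010010.
Concatenate: 00100010010 = 0x112 (11 bits → U+0112).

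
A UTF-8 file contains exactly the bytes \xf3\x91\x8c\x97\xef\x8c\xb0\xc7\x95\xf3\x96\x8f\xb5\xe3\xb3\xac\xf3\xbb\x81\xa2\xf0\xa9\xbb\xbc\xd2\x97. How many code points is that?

8

Byte at offset 0: 0xF3 = 11110011 → 4-byte char (#1). Advance 4.
Byte at offset 4: 0xEF = 11101111 → 3-byte char (#2). Advance 3.
Byte at offset 7: 0xC7 = 11000111 → 2-byte char (#3). Advance 2.
Byte at offset 9: 0xF3 = 11110011 → 4-byte char (#4). Advance 4.
Byte at offset 13: 0xE3 = 11100011 → 3-byte char (#5). Advance 3.
Byte at offset 16: 0xF3 = 11110011 → 4-byte char (#6). Advance 4.
Byte at offset 20: 0xF0 = 11110000 → 4-byte char (#7). Advance 4.
Byte at offset 24: 0xD2 = 11010010 → 2-byte char (#8). Advance 2.
Reached end at offset 26 after 8 code points.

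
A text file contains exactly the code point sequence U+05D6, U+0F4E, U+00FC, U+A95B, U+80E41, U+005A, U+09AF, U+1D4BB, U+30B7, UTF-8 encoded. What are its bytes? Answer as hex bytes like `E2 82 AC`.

D7 96 E0 BD 8E C3 BC EA A5 9B F2 80 B9 81 5A E0 A6 AF F0 9D 92 BB E3 82 B7

U+05D6: 2-byte form → D7 96.
U+0F4E: 3-byte form → E0 BD 8E.
U+00FC: 2-byte form → C3 BC.
U+A95B: 3-byte form → EA A5 9B.
U+80E41: 4-byte form → F2 80 B9 81.
U+005A: 1-byte form → 5A.
U+09AF: 3-byte form → E0 A6 AF.
U+1D4BB: 4-byte form → F0 9D 92 BB.
U+30B7: 3-byte form → E3 82 B7.
Concatenated (25 bytes): D7 96 E0 BD 8E C3 BC EA A5 9B F2 80 B9 81 5A E0 A6 AF F0 9D 92 BB E3 82 B7.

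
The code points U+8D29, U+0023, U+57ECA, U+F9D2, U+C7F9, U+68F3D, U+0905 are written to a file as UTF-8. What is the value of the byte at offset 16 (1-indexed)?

1-indexed offset 16 is 0-indexed offset 15.
U+8D29 → 3-byte form E8 B4 A9 at offsets 0–2.
U+0023 → 1-byte form 23 at offsets 3–3.
U+57ECA → 4-byte form F1 97 BB 8A at offsets 4–7.
U+F9D2 → 3-byte form EF A7 92 at offsets 8–10.
U+C7F9 → 3-byte form EC 9F B9 at offsets 11–13.
U+68F3D → 4-byte form F1 A8 BC BD at offsets 14–17.
Offset 15 falls in char 6's range; it's byte 2 of F1 A8 BC BD = 0xA8.

0xA8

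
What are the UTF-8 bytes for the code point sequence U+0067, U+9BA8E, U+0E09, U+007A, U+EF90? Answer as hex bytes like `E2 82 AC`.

U+0067: 1-byte form → 67.
U+9BA8E: 4-byte form → F2 9B AA 8E.
U+0E09: 3-byte form → E0 B8 89.
U+007A: 1-byte form → 7A.
U+EF90: 3-byte form → EE BE 90.
Concatenated (12 bytes): 67 F2 9B AA 8E E0 B8 89 7A EE BE 90.

67 F2 9B AA 8E E0 B8 89 7A EE BE 90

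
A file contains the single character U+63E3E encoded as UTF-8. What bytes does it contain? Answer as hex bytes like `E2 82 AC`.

U+63E3E = 0x63E3E = 409150 decimal. In range U+10000–U+10FFFF → 4-byte form: 11110xxx 10xxxxxx 10xxxxxx 10xxxxxx.
Binary (21 bits): 001100011111000111110.
Split 3+6+6+6: 001 | 100011 | 111000 | 111110.
Byte 1: 11110001 = 0xF1.
Byte 2: 10100011 = 0xA3.
Byte 3: 10111000 = 0xB8.
Byte 4: 10111110 = 0xBE.

F1 A3 B8 BE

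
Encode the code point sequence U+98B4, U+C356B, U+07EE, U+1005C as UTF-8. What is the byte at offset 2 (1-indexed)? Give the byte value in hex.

1-indexed offset 2 is 0-indexed offset 1.
U+98B4 → 3-byte form E9 A2 B4 at offsets 0–2.
Offset 1 falls in char 1's range; it's byte 2 of E9 A2 B4 = 0xA2.

0xA2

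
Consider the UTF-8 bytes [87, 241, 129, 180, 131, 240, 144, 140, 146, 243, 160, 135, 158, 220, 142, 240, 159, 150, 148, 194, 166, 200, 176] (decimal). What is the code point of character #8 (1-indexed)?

Offset 0: leading byte 0x57 = 01010111 → 1-byte char #1 = 57.
Offset 1: leading byte 0xF1 = 11110001 → 4-byte char #2 = F1 81 B4 83.
Offset 5: leading byte 0xF0 = 11110000 → 4-byte char #3 = F0 90 8C 92.
Offset 9: leading byte 0xF3 = 11110011 → 4-byte char #4 = F3 A0 87 9E.
Offset 13: leading byte 0xDC = 11011100 → 2-byte char #5 = DC 8E.
Offset 15: leading byte 0xF0 = 11110000 → 4-byte char #6 = F0 9F 96 94.
Offset 19: leading byte 0xC2 = 11000010 → 2-byte char #7 = C2 A6.
Offset 21: leading byte 0xC8 = 11001000 → 2-byte char #8 = C8 B0.
Leading byte 0xC8 = 11001000 matches 110xxxxx → 2-byte sequence.
Byte 1: 0xC8 = 11001000, payload 01000 (5 bits).
Byte 2: 0xB0 = 10110000 (10xxxxxx ✓), payload 110000.
Concatenate: 01000110000 = 0x230 (11 bits → U+0230).

U+0230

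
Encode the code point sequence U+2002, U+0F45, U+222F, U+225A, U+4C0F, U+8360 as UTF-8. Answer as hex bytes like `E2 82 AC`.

E2 80 82 E0 BD 85 E2 88 AF E2 89 9A E4 B0 8F E8 8D A0

U+2002: 3-byte form → E2 80 82.
U+0F45: 3-byte form → E0 BD 85.
U+222F: 3-byte form → E2 88 AF.
U+225A: 3-byte form → E2 89 9A.
U+4C0F: 3-byte form → E4 B0 8F.
U+8360: 3-byte form → E8 8D A0.
Concatenated (18 bytes): E2 80 82 E0 BD 85 E2 88 AF E2 89 9A E4 B0 8F E8 8D A0.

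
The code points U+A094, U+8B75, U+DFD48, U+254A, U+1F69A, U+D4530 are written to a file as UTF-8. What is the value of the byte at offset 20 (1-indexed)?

1-indexed offset 20 is 0-indexed offset 19.
U+A094 → 3-byte form EA 82 94 at offsets 0–2.
U+8B75 → 3-byte form E8 AD B5 at offsets 3–5.
U+DFD48 → 4-byte form F3 9F B5 88 at offsets 6–9.
U+254A → 3-byte form E2 95 8A at offsets 10–12.
U+1F69A → 4-byte form F0 9F 9A 9A at offsets 13–16.
U+D4530 → 4-byte form F3 94 94 B0 at offsets 17–20.
Offset 19 falls in char 6's range; it's byte 3 of F3 94 94 B0 = 0x94.

0x94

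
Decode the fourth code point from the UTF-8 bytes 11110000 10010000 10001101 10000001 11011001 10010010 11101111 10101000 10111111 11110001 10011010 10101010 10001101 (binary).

U+5AA8D

Offset 0: leading byte 0xF0 = 11110000 → 4-byte char #1 = F0 90 8D 81.
Offset 4: leading byte 0xD9 = 11011001 → 2-byte char #2 = D9 92.
Offset 6: leading byte 0xEF = 11101111 → 3-byte char #3 = EF A8 BF.
Offset 9: leading byte 0xF1 = 11110001 → 4-byte char #4 = F1 9A AA 8D.
Leading byte 0xF1 = 11110001 matches 11110xxx → 4-byte sequence.
Byte 1: 0xF1 = 11110001, payload 001 (3 bits).
Byte 2: 0x9A = 10011010 (10xxxxxx ✓), payload 011010.
Byte 3: 0xAA = 10101010 (10xxxxxx ✓), payload 101010.
Byte 4: 0x8D = 10001101 (10xxxxxx ✓), payload 001101.
Concatenate: 001011010101010001101 = 0x5AA8D (21 bits → U+5AA8D).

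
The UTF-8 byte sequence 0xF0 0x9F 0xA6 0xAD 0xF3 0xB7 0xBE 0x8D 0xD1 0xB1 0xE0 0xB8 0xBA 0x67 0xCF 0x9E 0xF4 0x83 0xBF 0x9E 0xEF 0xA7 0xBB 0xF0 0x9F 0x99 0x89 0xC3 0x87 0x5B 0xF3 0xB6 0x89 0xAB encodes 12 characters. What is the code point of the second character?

U+F7F8D

Offset 0: leading byte 0xF0 = 11110000 → 4-byte char #1 = F0 9F A6 AD.
Offset 4: leading byte 0xF3 = 11110011 → 4-byte char #2 = F3 B7 BE 8D.
Leading byte 0xF3 = 11110011 matches 11110xxx → 4-byte sequence.
Byte 1: 0xF3 = 11110011, payload 011 (3 bits).
Byte 2: 0xB7 = 10110111 (10xxxxxx ✓), payload 110111.
Byte 3: 0xBE = 10111110 (10xxxxxx ✓), payload 111110.
Byte 4: 0x8D = 10001101 (10xxxxxx ✓), payload 001101.
Concatenate: 011110111111110001101 = 0xF7F8D (21 bits → U+F7F8D).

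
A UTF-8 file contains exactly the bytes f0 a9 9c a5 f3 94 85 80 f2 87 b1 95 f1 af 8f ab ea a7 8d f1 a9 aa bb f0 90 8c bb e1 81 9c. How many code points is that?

Byte at offset 0: 0xF0 = 11110000 → 4-byte char (#1). Advance 4.
Byte at offset 4: 0xF3 = 11110011 → 4-byte char (#2). Advance 4.
Byte at offset 8: 0xF2 = 11110010 → 4-byte char (#3). Advance 4.
Byte at offset 12: 0xF1 = 11110001 → 4-byte char (#4). Advance 4.
Byte at offset 16: 0xEA = 11101010 → 3-byte char (#5). Advance 3.
Byte at offset 19: 0xF1 = 11110001 → 4-byte char (#6). Advance 4.
Byte at offset 23: 0xF0 = 11110000 → 4-byte char (#7). Advance 4.
Byte at offset 27: 0xE1 = 11100001 → 3-byte char (#8). Advance 3.
Reached end at offset 30 after 8 code points.

8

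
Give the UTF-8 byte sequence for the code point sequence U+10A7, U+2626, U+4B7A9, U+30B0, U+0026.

E1 82 A7 E2 98 A6 F1 8B 9E A9 E3 82 B0 26

U+10A7: 3-byte form → E1 82 A7.
U+2626: 3-byte form → E2 98 A6.
U+4B7A9: 4-byte form → F1 8B 9E A9.
U+30B0: 3-byte form → E3 82 B0.
U+0026: 1-byte form → 26.
Concatenated (14 bytes): E1 82 A7 E2 98 A6 F1 8B 9E A9 E3 82 B0 26.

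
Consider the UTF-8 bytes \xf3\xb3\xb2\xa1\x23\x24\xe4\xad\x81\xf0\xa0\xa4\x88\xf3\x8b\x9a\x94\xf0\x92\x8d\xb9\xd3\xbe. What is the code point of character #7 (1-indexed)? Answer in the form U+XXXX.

U+12379

Offset 0: leading byte 0xF3 = 11110011 → 4-byte char #1 = F3 B3 B2 A1.
Offset 4: leading byte 0x23 = 00100011 → 1-byte char #2 = 23.
Offset 5: leading byte 0x24 = 00100100 → 1-byte char #3 = 24.
Offset 6: leading byte 0xE4 = 11100100 → 3-byte char #4 = E4 AD 81.
Offset 9: leading byte 0xF0 = 11110000 → 4-byte char #5 = F0 A0 A4 88.
Offset 13: leading byte 0xF3 = 11110011 → 4-byte char #6 = F3 8B 9A 94.
Offset 17: leading byte 0xF0 = 11110000 → 4-byte char #7 = F0 92 8D B9.
Leading byte 0xF0 = 11110000 matches 11110xxx → 4-byte sequence.
Byte 1: 0xF0 = 11110000, payload 000 (3 bits).
Byte 2: 0x92 = 10010010 (10xxxxxx ✓), payload 010010.
Byte 3: 0x8D = 10001101 (10xxxxxx ✓), payload 001101.
Byte 4: 0xB9 = 10111001 (10xxxxxx ✓), payload 111001.
Concatenate: 000010010001101111001 = 0x12379 (21 bits → U+12379).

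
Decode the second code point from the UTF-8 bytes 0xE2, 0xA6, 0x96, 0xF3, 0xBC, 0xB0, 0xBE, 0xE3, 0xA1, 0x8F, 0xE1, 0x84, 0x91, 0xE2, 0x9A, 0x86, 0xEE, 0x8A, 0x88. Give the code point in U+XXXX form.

Offset 0: leading byte 0xE2 = 11100010 → 3-byte char #1 = E2 A6 96.
Offset 3: leading byte 0xF3 = 11110011 → 4-byte char #2 = F3 BC B0 BE.
Leading byte 0xF3 = 11110011 matches 11110xxx → 4-byte sequence.
Byte 1: 0xF3 = 11110011, payload 011 (3 bits).
Byte 2: 0xBC = 10111100 (10xxxxxx ✓), payload 111100.
Byte 3: 0xB0 = 10110000 (10xxxxxx ✓), payload 110000.
Byte 4: 0xBE = 10111110 (10xxxxxx ✓), payload 111110.
Concatenate: 011111100110000111110 = 0xFCC3E (21 bits → U+FCC3E).

U+FCC3E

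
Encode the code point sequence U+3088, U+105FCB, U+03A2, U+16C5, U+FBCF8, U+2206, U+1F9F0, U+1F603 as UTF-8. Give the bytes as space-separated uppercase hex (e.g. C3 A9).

E3 82 88 F4 85 BF 8B CE A2 E1 9B 85 F3 BB B3 B8 E2 88 86 F0 9F A7 B0 F0 9F 98 83

U+3088: 3-byte form → E3 82 88.
U+105FCB: 4-byte form → F4 85 BF 8B.
U+03A2: 2-byte form → CE A2.
U+16C5: 3-byte form → E1 9B 85.
U+FBCF8: 4-byte form → F3 BB B3 B8.
U+2206: 3-byte form → E2 88 86.
U+1F9F0: 4-byte form → F0 9F A7 B0.
U+1F603: 4-byte form → F0 9F 98 83.
Concatenated (27 bytes): E3 82 88 F4 85 BF 8B CE A2 E1 9B 85 F3 BB B3 B8 E2 88 86 F0 9F A7 B0 F0 9F 98 83.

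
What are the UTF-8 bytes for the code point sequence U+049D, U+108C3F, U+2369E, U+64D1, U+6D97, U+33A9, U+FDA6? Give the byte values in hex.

D2 9D F4 88 B0 BF F0 A3 9A 9E E6 93 91 E6 B6 97 E3 8E A9 EF B6 A6

U+049D: 2-byte form → D2 9D.
U+108C3F: 4-byte form → F4 88 B0 BF.
U+2369E: 4-byte form → F0 A3 9A 9E.
U+64D1: 3-byte form → E6 93 91.
U+6D97: 3-byte form → E6 B6 97.
U+33A9: 3-byte form → E3 8E A9.
U+FDA6: 3-byte form → EF B6 A6.
Concatenated (22 bytes): D2 9D F4 88 B0 BF F0 A3 9A 9E E6 93 91 E6 B6 97 E3 8E A9 EF B6 A6.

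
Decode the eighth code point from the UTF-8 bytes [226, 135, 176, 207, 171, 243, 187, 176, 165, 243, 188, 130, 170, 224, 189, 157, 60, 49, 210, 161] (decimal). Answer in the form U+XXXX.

Offset 0: leading byte 0xE2 = 11100010 → 3-byte char #1 = E2 87 B0.
Offset 3: leading byte 0xCF = 11001111 → 2-byte char #2 = CF AB.
Offset 5: leading byte 0xF3 = 11110011 → 4-byte char #3 = F3 BB B0 A5.
Offset 9: leading byte 0xF3 = 11110011 → 4-byte char #4 = F3 BC 82 AA.
Offset 13: leading byte 0xE0 = 11100000 → 3-byte char #5 = E0 BD 9D.
Offset 16: leading byte 0x3C = 00111100 → 1-byte char #6 = 3C.
Offset 17: leading byte 0x31 = 00110001 → 1-byte char #7 = 31.
Offset 18: leading byte 0xD2 = 11010010 → 2-byte char #8 = D2 A1.
Leading byte 0xD2 = 11010010 matches 110xxxxx → 2-byte sequence.
Byte 1: 0xD2 = 11010010, payload 10010 (5 bits).
Byte 2: 0xA1 = 10100001 (10xxxxxx ✓), payload 100001.
Concatenate: 10010100001 = 0x4A1 (11 bits → U+04A1).

U+04A1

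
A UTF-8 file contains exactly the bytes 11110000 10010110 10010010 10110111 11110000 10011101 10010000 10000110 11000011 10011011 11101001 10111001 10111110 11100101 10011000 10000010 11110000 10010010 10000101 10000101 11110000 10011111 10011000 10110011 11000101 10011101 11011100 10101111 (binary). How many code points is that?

Byte at offset 0: 0xF0 = 11110000 → 4-byte char (#1). Advance 4.
Byte at offset 4: 0xF0 = 11110000 → 4-byte char (#2). Advance 4.
Byte at offset 8: 0xC3 = 11000011 → 2-byte char (#3). Advance 2.
Byte at offset 10: 0xE9 = 11101001 → 3-byte char (#4). Advance 3.
Byte at offset 13: 0xE5 = 11100101 → 3-byte char (#5). Advance 3.
Byte at offset 16: 0xF0 = 11110000 → 4-byte char (#6). Advance 4.
Byte at offset 20: 0xF0 = 11110000 → 4-byte char (#7). Advance 4.
Byte at offset 24: 0xC5 = 11000101 → 2-byte char (#8). Advance 2.
Byte at offset 26: 0xDC = 11011100 → 2-byte char (#9). Advance 2.
Reached end at offset 28 after 9 code points.

9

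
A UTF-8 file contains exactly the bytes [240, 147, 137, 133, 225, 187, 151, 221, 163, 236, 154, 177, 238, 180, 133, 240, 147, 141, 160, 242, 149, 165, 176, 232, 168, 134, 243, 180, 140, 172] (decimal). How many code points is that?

Byte at offset 0: 0xF0 = 11110000 → 4-byte char (#1). Advance 4.
Byte at offset 4: 0xE1 = 11100001 → 3-byte char (#2). Advance 3.
Byte at offset 7: 0xDD = 11011101 → 2-byte char (#3). Advance 2.
Byte at offset 9: 0xEC = 11101100 → 3-byte char (#4). Advance 3.
Byte at offset 12: 0xEE = 11101110 → 3-byte char (#5). Advance 3.
Byte at offset 15: 0xF0 = 11110000 → 4-byte char (#6). Advance 4.
Byte at offset 19: 0xF2 = 11110010 → 4-byte char (#7). Advance 4.
Byte at offset 23: 0xE8 = 11101000 → 3-byte char (#8). Advance 3.
Byte at offset 26: 0xF3 = 11110011 → 4-byte char (#9). Advance 4.
Reached end at offset 30 after 9 code points.

9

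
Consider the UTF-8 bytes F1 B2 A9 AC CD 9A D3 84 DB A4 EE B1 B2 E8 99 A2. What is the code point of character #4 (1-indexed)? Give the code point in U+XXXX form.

Offset 0: leading byte 0xF1 = 11110001 → 4-byte char #1 = F1 B2 A9 AC.
Offset 4: leading byte 0xCD = 11001101 → 2-byte char #2 = CD 9A.
Offset 6: leading byte 0xD3 = 11010011 → 2-byte char #3 = D3 84.
Offset 8: leading byte 0xDB = 11011011 → 2-byte char #4 = DB A4.
Leading byte 0xDB = 11011011 matches 110xxxxx → 2-byte sequence.
Byte 1: 0xDB = 11011011, payload 11011 (5 bits).
Byte 2: 0xA4 = 10100100 (10xxxxxx ✓), payload 100100.
Concatenate: 11011100100 = 0x6E4 (11 bits → U+06E4).

U+06E4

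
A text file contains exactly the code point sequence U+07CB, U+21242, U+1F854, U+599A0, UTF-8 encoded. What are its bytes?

DF 8B F0 A1 89 82 F0 9F A1 94 F1 99 A6 A0

U+07CB: 2-byte form → DF 8B.
U+21242: 4-byte form → F0 A1 89 82.
U+1F854: 4-byte form → F0 9F A1 94.
U+599A0: 4-byte form → F1 99 A6 A0.
Concatenated (14 bytes): DF 8B F0 A1 89 82 F0 9F A1 94 F1 99 A6 A0.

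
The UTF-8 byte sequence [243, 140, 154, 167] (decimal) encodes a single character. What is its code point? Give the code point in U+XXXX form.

U+CC6A7

Leading byte 0xF3 = 11110011 matches 11110xxx → 4-byte sequence.
Byte 1: 0xF3 = 11110011, payload 011 (3 bits).
Byte 2: 0x8C = 10001100 (10xxxxxx ✓), payload 001100.
Byte 3: 0x9A = 10011010 (10xxxxxx ✓), payload 011010.
Byte 4: 0xA7 = 10100111 (10xxxxxx ✓), payload 100111.
Concatenate: 011001100011010100111 = 0xCC6A7 (21 bits → U+CC6A7).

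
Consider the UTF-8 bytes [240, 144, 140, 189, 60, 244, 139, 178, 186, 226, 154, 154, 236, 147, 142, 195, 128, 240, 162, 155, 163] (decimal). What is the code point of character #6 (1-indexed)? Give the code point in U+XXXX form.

Offset 0: leading byte 0xF0 = 11110000 → 4-byte char #1 = F0 90 8C BD.
Offset 4: leading byte 0x3C = 00111100 → 1-byte char #2 = 3C.
Offset 5: leading byte 0xF4 = 11110100 → 4-byte char #3 = F4 8B B2 BA.
Offset 9: leading byte 0xE2 = 11100010 → 3-byte char #4 = E2 9A 9A.
Offset 12: leading byte 0xEC = 11101100 → 3-byte char #5 = EC 93 8E.
Offset 15: leading byte 0xC3 = 11000011 → 2-byte char #6 = C3 80.
Leading byte 0xC3 = 11000011 matches 110xxxxx → 2-byte sequence.
Byte 1: 0xC3 = 11000011, payload 00011 (5 bits).
Byte 2: 0x80 = 10000000 (10xxxxxx ✓), payload 000000.
Concatenate: 00011000000 = 0xC0 (11 bits → U+00C0).

U+00C0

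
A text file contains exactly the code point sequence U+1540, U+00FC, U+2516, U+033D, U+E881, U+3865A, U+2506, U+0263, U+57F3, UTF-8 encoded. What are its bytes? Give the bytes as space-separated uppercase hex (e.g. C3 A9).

U+1540: 3-byte form → E1 95 80.
U+00FC: 2-byte form → C3 BC.
U+2516: 3-byte form → E2 94 96.
U+033D: 2-byte form → CC BD.
U+E881: 3-byte form → EE A2 81.
U+3865A: 4-byte form → F0 B8 99 9A.
U+2506: 3-byte form → E2 94 86.
U+0263: 2-byte form → C9 A3.
U+57F3: 3-byte form → E5 9F B3.
Concatenated (25 bytes): E1 95 80 C3 BC E2 94 96 CC BD EE A2 81 F0 B8 99 9A E2 94 86 C9 A3 E5 9F B3.

E1 95 80 C3 BC E2 94 96 CC BD EE A2 81 F0 B8 99 9A E2 94 86 C9 A3 E5 9F B3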